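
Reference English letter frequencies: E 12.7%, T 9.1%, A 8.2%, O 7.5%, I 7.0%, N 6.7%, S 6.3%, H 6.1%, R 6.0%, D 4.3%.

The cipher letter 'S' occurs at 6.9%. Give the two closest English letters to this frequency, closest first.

Step 1: Observed frequency of 'S' is 6.9%.
Step 2: Compute distances to each reference frequency and sort:
  I (7.0%): difference = 0.1% <-- BEST
  N (6.7%): difference = 0.2% <-- RUNNER-UP
  O (7.5%): difference = 0.6%
  S (6.3%): difference = 0.6%
  H (6.1%): difference = 0.8%
Step 3: Most likely is 'I' (7.0%, diff 0.1%); second most likely is 'N' (6.7%, diff 0.2%).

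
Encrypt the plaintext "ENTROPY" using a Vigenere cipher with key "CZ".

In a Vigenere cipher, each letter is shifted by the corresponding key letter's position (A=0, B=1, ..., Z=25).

Step 1: Repeat key to match plaintext length:
  Plaintext: ENTROPY
  Key:       CZCZCZC
Step 2: Encrypt each letter:
  E(4) + C(2) = (4+2) mod 26 = 6 = G
  N(13) + Z(25) = (13+25) mod 26 = 12 = M
  T(19) + C(2) = (19+2) mod 26 = 21 = V
  R(17) + Z(25) = (17+25) mod 26 = 16 = Q
  O(14) + C(2) = (14+2) mod 26 = 16 = Q
  P(15) + Z(25) = (15+25) mod 26 = 14 = O
  Y(24) + C(2) = (24+2) mod 26 = 0 = A
Ciphertext: GMVQQOA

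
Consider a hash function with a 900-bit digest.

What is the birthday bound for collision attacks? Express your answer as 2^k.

Step 1: The birthday paradox gives collision probability ~50% after sqrt(2^n) = 2^(n/2) hashes.
Step 2: For 900-bit output: 2^(900/2) = 2^450.
Step 3: Approximately 2^450 hash computations needed.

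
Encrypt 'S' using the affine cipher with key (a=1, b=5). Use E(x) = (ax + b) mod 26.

Step 1: Convert 'S' to number: x = 18.
Step 2: E(18) = (1 * 18 + 5) mod 26 = 23 mod 26 = 23.
Step 3: Convert 23 back to letter: X.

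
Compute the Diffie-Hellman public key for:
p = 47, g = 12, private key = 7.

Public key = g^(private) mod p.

Step 1: A = g^a mod p = 12^7 mod 47.
  12^1 mod 47 = 12
  12^2 mod 47 = (12 * 12) mod 47 = 3
  12^3 mod 47 = (3 * 12) mod 47 = 36
  12^4 mod 47 = (36 * 12) mod 47 = 9
  12^5 mod 47 = (9 * 12) mod 47 = 14
  12^6 mod 47 = (14 * 12) mod 47 = 27
  12^7 mod 47 = (27 * 12) mod 47 = 42
Result: A = 42.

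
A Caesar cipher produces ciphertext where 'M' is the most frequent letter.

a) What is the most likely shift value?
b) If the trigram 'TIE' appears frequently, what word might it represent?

Step 1: In English, 'E' is the most frequent letter (12.7%).
Step 2: The most frequent ciphertext letter is 'M' (position 12).
Step 3: Shift = (12 - 4) mod 26 = 8.
Step 4: Decrypt 'TIE' by shifting back 8:
  T -> L
  I -> A
  E -> W
Step 5: 'TIE' decrypts to 'LAW'.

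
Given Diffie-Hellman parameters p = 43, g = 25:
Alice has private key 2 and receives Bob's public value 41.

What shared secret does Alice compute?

Step 1: s = B^a mod p = 41^2 mod 43.
  41^1 mod 43 = 41
  41^2 mod 43 = (41 * 41) mod 43 = 4
Result: shared secret = 4.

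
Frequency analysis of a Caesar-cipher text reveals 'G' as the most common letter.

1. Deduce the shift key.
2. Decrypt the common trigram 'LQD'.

Step 1: In English, 'E' is the most frequent letter (12.7%).
Step 2: The most frequent ciphertext letter is 'G' (position 6).
Step 3: Shift = (6 - 4) mod 26 = 2.
Step 4: Decrypt 'LQD' by shifting back 2:
  L -> J
  Q -> O
  D -> B
Step 5: 'LQD' decrypts to 'JOB'.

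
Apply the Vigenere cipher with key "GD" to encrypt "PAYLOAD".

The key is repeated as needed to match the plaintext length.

Step 1: Repeat key to match plaintext length:
  Plaintext: PAYLOAD
  Key:       GDGDGDG
Step 2: Encrypt each letter:
  P(15) + G(6) = (15+6) mod 26 = 21 = V
  A(0) + D(3) = (0+3) mod 26 = 3 = D
  Y(24) + G(6) = (24+6) mod 26 = 4 = E
  L(11) + D(3) = (11+3) mod 26 = 14 = O
  O(14) + G(6) = (14+6) mod 26 = 20 = U
  A(0) + D(3) = (0+3) mod 26 = 3 = D
  D(3) + G(6) = (3+6) mod 26 = 9 = J
Ciphertext: VDEOUDJ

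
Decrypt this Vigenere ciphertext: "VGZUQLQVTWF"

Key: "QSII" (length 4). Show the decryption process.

Step 1: Key 'QSII' has length 4. Extended key: QSIIQSIIQSI
Step 2: Decrypt each position:
  V(21) - Q(16) = 5 = F
  G(6) - S(18) = 14 = O
  Z(25) - I(8) = 17 = R
  U(20) - I(8) = 12 = M
  Q(16) - Q(16) = 0 = A
  L(11) - S(18) = 19 = T
  Q(16) - I(8) = 8 = I
  V(21) - I(8) = 13 = N
  T(19) - Q(16) = 3 = D
  W(22) - S(18) = 4 = E
  F(5) - I(8) = 23 = X
Plaintext: FORMATINDEX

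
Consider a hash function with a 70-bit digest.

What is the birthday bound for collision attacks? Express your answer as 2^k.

Step 1: The birthday paradox gives collision probability ~50% after sqrt(2^n) = 2^(n/2) hashes.
Step 2: For 70-bit output: 2^(70/2) = 2^35.
Step 3: Approximately 2^35 hash computations needed.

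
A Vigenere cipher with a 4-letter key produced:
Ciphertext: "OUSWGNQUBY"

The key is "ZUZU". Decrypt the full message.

Step 1: Key 'ZUZU' has length 4. Extended key: ZUZUZUZUZU
Step 2: Decrypt each position:
  O(14) - Z(25) = 15 = P
  U(20) - U(20) = 0 = A
  S(18) - Z(25) = 19 = T
  W(22) - U(20) = 2 = C
  G(6) - Z(25) = 7 = H
  N(13) - U(20) = 19 = T
  Q(16) - Z(25) = 17 = R
  U(20) - U(20) = 0 = A
  B(1) - Z(25) = 2 = C
  Y(24) - U(20) = 4 = E
Plaintext: PATCHTRACE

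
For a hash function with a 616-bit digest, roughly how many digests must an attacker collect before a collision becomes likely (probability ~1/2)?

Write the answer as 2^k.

Step 1: The birthday paradox gives collision probability ~50% after sqrt(2^n) = 2^(n/2) hashes.
Step 2: For 616-bit output: 2^(616/2) = 2^308.
Step 3: Approximately 2^308 hash computations needed.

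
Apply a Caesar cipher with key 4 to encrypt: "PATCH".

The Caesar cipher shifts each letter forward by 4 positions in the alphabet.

Step 1: For each letter, shift forward by 4 positions (mod 26).
  P (position 15) -> position (15+4) mod 26 = 19 -> T
  A (position 0) -> position (0+4) mod 26 = 4 -> E
  T (position 19) -> position (19+4) mod 26 = 23 -> X
  C (position 2) -> position (2+4) mod 26 = 6 -> G
  H (position 7) -> position (7+4) mod 26 = 11 -> L
Result: TEXGL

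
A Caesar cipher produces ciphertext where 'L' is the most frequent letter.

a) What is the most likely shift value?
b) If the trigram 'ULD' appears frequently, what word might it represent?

Step 1: In English, 'E' is the most frequent letter (12.7%).
Step 2: The most frequent ciphertext letter is 'L' (position 11).
Step 3: Shift = (11 - 4) mod 26 = 7.
Step 4: Decrypt 'ULD' by shifting back 7:
  U -> N
  L -> E
  D -> W
Step 5: 'ULD' decrypts to 'NEW'.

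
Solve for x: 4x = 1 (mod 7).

Step 1: We need x such that 4 * x = 1 (mod 7).
Step 2: Using the extended Euclidean algorithm or trial:
  4 * 2 = 8 = 1 * 7 + 1.
Step 3: Since 8 mod 7 = 1, the inverse is x = 2.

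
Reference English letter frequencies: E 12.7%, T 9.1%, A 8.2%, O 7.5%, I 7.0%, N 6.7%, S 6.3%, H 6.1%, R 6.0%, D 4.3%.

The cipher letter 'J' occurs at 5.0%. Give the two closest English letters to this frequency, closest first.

Step 1: Observed frequency of 'J' is 5.0%.
Step 2: Compute distances to each reference frequency and sort:
  D (4.3%): difference = 0.7% <-- BEST
  R (6.0%): difference = 1.0% <-- RUNNER-UP
  H (6.1%): difference = 1.1%
  S (6.3%): difference = 1.3%
  N (6.7%): difference = 1.7%
Step 3: Most likely is 'D' (4.3%, diff 0.7%); second most likely is 'R' (6.0%, diff 1.0%).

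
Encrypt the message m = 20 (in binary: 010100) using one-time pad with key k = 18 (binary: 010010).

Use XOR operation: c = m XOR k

Step 1: Write out the XOR operation bit by bit:
  Message: 010100
  Key:     010010
  XOR:     000110
Step 2: Convert to decimal: 000110 = 6.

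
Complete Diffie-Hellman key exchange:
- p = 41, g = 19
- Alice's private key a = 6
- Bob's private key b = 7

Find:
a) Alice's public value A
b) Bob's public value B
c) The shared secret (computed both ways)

Step 1: A = g^a mod p = 19^6 mod 41 = 21.
Step 2: B = g^b mod p = 19^7 mod 41 = 30.
Step 3: Alice computes s = B^a mod p = 30^6 mod 41 = 33.
Step 4: Bob computes s = A^b mod p = 21^7 mod 41 = 33.
Both sides agree: shared secret = 33.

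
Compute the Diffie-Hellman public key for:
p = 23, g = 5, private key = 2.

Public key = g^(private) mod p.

Step 1: A = g^a mod p = 5^2 mod 23.
  5^1 mod 23 = 5
  5^2 mod 23 = (5 * 5) mod 23 = 2
Result: A = 2.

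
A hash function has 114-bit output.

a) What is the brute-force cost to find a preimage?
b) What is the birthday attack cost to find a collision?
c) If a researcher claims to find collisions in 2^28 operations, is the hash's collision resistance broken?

Step 1: Preimage resistance requires brute-force of 2^114 operations.
Step 2: Collision resistance (birthday bound) = 2^(114/2) = 2^57.
Step 3: The claimed attack costs 2^28 operations.
Step 4: Since 2^28 < 2^57, the claimed attack beats the generic birthday bound, so collision resistance is broken.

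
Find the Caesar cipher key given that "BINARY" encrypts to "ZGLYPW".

Step 1: Compare first letters: B (position 1) -> Z (position 25).
Step 2: Shift = (25 - 1) mod 26 = 24.
The shift value is 24.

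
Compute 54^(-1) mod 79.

Step 1: We need x such that 54 * x = 1 (mod 79).
Step 2: Using the extended Euclidean algorithm or trial:
  54 * 60 = 3240 = 41 * 79 + 1.
Step 3: Since 3240 mod 79 = 1, the inverse is x = 60.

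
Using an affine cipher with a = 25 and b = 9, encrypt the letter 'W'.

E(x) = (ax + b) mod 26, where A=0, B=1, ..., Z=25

Step 1: Convert 'W' to number: x = 22.
Step 2: E(22) = (25 * 22 + 9) mod 26 = 559 mod 26 = 13.
Step 3: Convert 13 back to letter: N.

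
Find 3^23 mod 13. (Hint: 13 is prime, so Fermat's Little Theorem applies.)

Step 1: Since 13 is prime, by Fermat's Little Theorem: 3^12 = 1 (mod 13).
Step 2: Reduce exponent: 23 mod 12 = 11.
Step 3: So 3^23 = 3^11 (mod 13).
Step 4: 3^11 mod 13 = 9.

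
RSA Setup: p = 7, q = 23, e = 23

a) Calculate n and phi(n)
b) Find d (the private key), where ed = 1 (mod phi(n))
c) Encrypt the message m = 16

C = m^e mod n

Step 1: n = 7 * 23 = 161.
Step 2: phi(n) = (7-1)(23-1) = 6 * 22 = 132.
Step 3: Find d = 23^(-1) mod 132 = 23.
  Verify: 23 * 23 = 529 = 1 (mod 132).
Step 4: C = 16^23 mod 161 = 39.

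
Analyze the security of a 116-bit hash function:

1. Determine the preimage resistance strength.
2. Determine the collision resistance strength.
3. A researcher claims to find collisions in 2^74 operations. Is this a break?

Step 1: Preimage resistance requires brute-force of 2^116 operations.
Step 2: Collision resistance (birthday bound) = 2^(116/2) = 2^58.
Step 3: The claimed attack costs 2^74 operations.
Step 4: Since 2^74 >= 2^58, the claimed attack is no faster than the generic birthday attack, so this does not break collision resistance.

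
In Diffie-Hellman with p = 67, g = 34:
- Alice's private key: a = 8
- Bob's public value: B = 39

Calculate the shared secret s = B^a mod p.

Step 1: s = B^a mod p = 39^8 mod 67.
  39^1 mod 67 = 39
  39^2 mod 67 = (39 * 39) mod 67 = 47
  39^3 mod 67 = (47 * 39) mod 67 = 24
  39^4 mod 67 = (24 * 39) mod 67 = 65
  39^5 mod 67 = (65 * 39) mod 67 = 56
  39^6 mod 67 = (56 * 39) mod 67 = 40
  39^7 mod 67 = (40 * 39) mod 67 = 19
  39^8 mod 67 = (19 * 39) mod 67 = 4
Result: shared secret = 4.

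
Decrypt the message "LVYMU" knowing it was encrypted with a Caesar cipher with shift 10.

Step 1: Reverse the shift by subtracting 10 from each letter position.
  L (position 11) -> position (11-10) mod 26 = 1 -> B
  V (position 21) -> position (21-10) mod 26 = 11 -> L
  Y (position 24) -> position (24-10) mod 26 = 14 -> O
  M (position 12) -> position (12-10) mod 26 = 2 -> C
  U (position 20) -> position (20-10) mod 26 = 10 -> K
Decrypted message: BLOCK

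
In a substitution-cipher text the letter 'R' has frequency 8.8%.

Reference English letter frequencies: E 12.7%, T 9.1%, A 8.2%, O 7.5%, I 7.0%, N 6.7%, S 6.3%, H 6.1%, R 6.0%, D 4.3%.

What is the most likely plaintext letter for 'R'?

Step 1: The observed frequency is 8.8%.
Step 2: Compare with English frequencies:
  E: 12.7% (difference: 3.9%)
  T: 9.1% (difference: 0.3%) <-- closest
  A: 8.2% (difference: 0.6%)
  O: 7.5% (difference: 1.3%)
  I: 7.0% (difference: 1.8%)
  N: 6.7% (difference: 2.1%)
  S: 6.3% (difference: 2.5%)
  H: 6.1% (difference: 2.7%)
  R: 6.0% (difference: 2.8%)
  D: 4.3% (difference: 4.5%)
Step 3: 'R' most likely represents 'T' (frequency 9.1%).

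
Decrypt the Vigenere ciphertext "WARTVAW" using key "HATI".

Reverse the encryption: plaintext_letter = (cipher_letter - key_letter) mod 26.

Step 1: Extend key: HATIHAT
Step 2: Decrypt each letter (c - k) mod 26:
  W(22) - H(7) = (22-7) mod 26 = 15 = P
  A(0) - A(0) = (0-0) mod 26 = 0 = A
  R(17) - T(19) = (17-19) mod 26 = 24 = Y
  T(19) - I(8) = (19-8) mod 26 = 11 = L
  V(21) - H(7) = (21-7) mod 26 = 14 = O
  A(0) - A(0) = (0-0) mod 26 = 0 = A
  W(22) - T(19) = (22-19) mod 26 = 3 = D
Plaintext: PAYLOAD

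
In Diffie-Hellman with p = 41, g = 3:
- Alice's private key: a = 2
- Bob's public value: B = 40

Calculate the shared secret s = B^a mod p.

Step 1: s = B^a mod p = 40^2 mod 41.
  40^1 mod 41 = 40
  40^2 mod 41 = (40 * 40) mod 41 = 1
Result: shared secret = 1.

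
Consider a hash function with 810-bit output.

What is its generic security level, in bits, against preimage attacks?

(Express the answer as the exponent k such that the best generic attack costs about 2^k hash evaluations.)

Step 1: The hash has a 810-bit output.
Step 2: Preimage resistance means: given a digest h(x), it should be infeasible to find any input that hashes to it.
With a 810-bit output there are 2^810 possible digests, so a generic brute-force preimage search costs about 2^810 evaluations.
Step 3: Security level = 810 bits.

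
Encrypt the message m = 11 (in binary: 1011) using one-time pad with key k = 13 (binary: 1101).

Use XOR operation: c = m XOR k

Step 1: Write out the XOR operation bit by bit:
  Message: 1011
  Key:     1101
  XOR:     0110
Step 2: Convert to decimal: 0110 = 6.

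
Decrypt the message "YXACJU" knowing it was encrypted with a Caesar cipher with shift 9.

Step 1: Reverse the shift by subtracting 9 from each letter position.
  Y (position 24) -> position (24-9) mod 26 = 15 -> P
  X (position 23) -> position (23-9) mod 26 = 14 -> O
  A (position 0) -> position (0-9) mod 26 = 17 -> R
  C (position 2) -> position (2-9) mod 26 = 19 -> T
  J (position 9) -> position (9-9) mod 26 = 0 -> A
  U (position 20) -> position (20-9) mod 26 = 11 -> L
Decrypted message: PORTAL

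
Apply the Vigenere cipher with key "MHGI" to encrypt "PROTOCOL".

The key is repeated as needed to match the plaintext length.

Step 1: Repeat key to match plaintext length:
  Plaintext: PROTOCOL
  Key:       MHGIMHGI
Step 2: Encrypt each letter:
  P(15) + M(12) = (15+12) mod 26 = 1 = B
  R(17) + H(7) = (17+7) mod 26 = 24 = Y
  O(14) + G(6) = (14+6) mod 26 = 20 = U
  T(19) + I(8) = (19+8) mod 26 = 1 = B
  O(14) + M(12) = (14+12) mod 26 = 0 = A
  C(2) + H(7) = (2+7) mod 26 = 9 = J
  O(14) + G(6) = (14+6) mod 26 = 20 = U
  L(11) + I(8) = (11+8) mod 26 = 19 = T
Ciphertext: BYUBAJUT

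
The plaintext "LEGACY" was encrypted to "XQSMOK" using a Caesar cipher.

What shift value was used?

Step 1: Compare first letters: L (position 11) -> X (position 23).
Step 2: Shift = (23 - 11) mod 26 = 12.
The shift value is 12.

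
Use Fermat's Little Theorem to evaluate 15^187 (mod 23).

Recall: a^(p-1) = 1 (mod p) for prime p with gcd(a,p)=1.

Step 1: Since 23 is prime, by Fermat's Little Theorem: 15^22 = 1 (mod 23).
Step 2: Reduce exponent: 187 mod 22 = 11.
Step 3: So 15^187 = 15^11 (mod 23).
Step 4: 15^11 mod 23 = 22.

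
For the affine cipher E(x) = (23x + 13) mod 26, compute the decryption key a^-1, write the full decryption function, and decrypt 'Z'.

Step 1: Find a^-1, the modular inverse of 23 mod 26.
Step 2: We need 23 * a^-1 = 1 (mod 26).
Step 3: 23 * 17 = 391 = 15 * 26 + 1, so a^-1 = 17.
Step 4: D(y) = 17(y - 13) mod 26.
Step 5: Apply to 'Z' (y = 25): D(25) = 17 * (25 - 13) mod 26 = 17 * 12 mod 26 = 22 -> 'W'.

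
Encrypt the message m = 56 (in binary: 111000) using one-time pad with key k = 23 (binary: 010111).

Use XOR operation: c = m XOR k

Step 1: Write out the XOR operation bit by bit:
  Message: 111000
  Key:     010111
  XOR:     101111
Step 2: Convert to decimal: 101111 = 47.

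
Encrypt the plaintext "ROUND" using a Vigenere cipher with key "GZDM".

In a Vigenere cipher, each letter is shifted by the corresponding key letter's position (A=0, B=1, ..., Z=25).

Step 1: Repeat key to match plaintext length:
  Plaintext: ROUND
  Key:       GZDMG
Step 2: Encrypt each letter:
  R(17) + G(6) = (17+6) mod 26 = 23 = X
  O(14) + Z(25) = (14+25) mod 26 = 13 = N
  U(20) + D(3) = (20+3) mod 26 = 23 = X
  N(13) + M(12) = (13+12) mod 26 = 25 = Z
  D(3) + G(6) = (3+6) mod 26 = 9 = J
Ciphertext: XNXZJ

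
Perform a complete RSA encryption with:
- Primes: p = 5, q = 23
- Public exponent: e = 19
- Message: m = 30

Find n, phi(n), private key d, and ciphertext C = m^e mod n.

Step 1: n = 5 * 23 = 115.
Step 2: phi(n) = (5-1)(23-1) = 4 * 22 = 88.
Step 3: Find d = 19^(-1) mod 88 = 51.
  Verify: 19 * 51 = 969 = 1 (mod 88).
Step 4: C = 30^19 mod 115 = 80.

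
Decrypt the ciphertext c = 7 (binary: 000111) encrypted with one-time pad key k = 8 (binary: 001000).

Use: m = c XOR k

Step 1: XOR ciphertext with key:
  Ciphertext: 000111
  Key:        001000
  XOR:        001111
Step 2: Plaintext = 001111 = 15 in decimal.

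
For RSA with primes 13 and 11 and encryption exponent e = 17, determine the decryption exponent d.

Step 1: n = 13 * 11 = 143.
Step 2: phi(n) = 12 * 10 = 120.
Step 3: Find d such that 17 * d = 1 (mod 120).
Step 4: d = 17^(-1) mod 120 = 113.
Verification: 17 * 113 = 1921 = 16 * 120 + 1.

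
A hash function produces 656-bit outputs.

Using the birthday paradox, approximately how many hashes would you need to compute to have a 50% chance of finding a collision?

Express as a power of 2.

Step 1: The birthday paradox gives collision probability ~50% after sqrt(2^n) = 2^(n/2) hashes.
Step 2: For 656-bit output: 2^(656/2) = 2^328.
Step 3: Approximately 2^328 hash computations needed.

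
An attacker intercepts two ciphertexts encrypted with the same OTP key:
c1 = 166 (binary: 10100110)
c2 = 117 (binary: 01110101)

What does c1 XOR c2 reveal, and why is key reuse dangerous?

Step 1: c1 XOR c2 = (m1 XOR k) XOR (m2 XOR k).
Step 2: By XOR associativity/commutativity: = m1 XOR m2 XOR k XOR k = m1 XOR m2.
Step 3: 10100110 XOR 01110101 = 11010011 = 211.
Step 4: The key cancels out! An attacker learns m1 XOR m2 = 211, revealing the relationship between plaintexts.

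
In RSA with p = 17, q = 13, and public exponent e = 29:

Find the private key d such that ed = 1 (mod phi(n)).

Step 1: n = 17 * 13 = 221.
Step 2: phi(n) = 16 * 12 = 192.
Step 3: Find d such that 29 * d = 1 (mod 192).
Step 4: d = 29^(-1) mod 192 = 53.
Verification: 29 * 53 = 1537 = 8 * 192 + 1.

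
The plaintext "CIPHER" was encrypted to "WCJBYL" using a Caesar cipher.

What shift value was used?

Step 1: Compare first letters: C (position 2) -> W (position 22).
Step 2: Shift = (22 - 2) mod 26 = 20.
The shift value is 20.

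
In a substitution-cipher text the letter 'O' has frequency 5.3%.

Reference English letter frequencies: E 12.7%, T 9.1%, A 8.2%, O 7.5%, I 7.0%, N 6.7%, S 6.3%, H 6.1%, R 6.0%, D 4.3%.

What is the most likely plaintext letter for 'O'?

Step 1: The observed frequency is 5.3%.
Step 2: Compare with English frequencies:
  E: 12.7% (difference: 7.4%)
  T: 9.1% (difference: 3.8%)
  A: 8.2% (difference: 2.9%)
  O: 7.5% (difference: 2.2%)
  I: 7.0% (difference: 1.7%)
  N: 6.7% (difference: 1.4%)
  S: 6.3% (difference: 1.0%)
  H: 6.1% (difference: 0.8%)
  R: 6.0% (difference: 0.7%) <-- closest
  D: 4.3% (difference: 1.0%)
Step 3: 'O' most likely represents 'R' (frequency 6.0%).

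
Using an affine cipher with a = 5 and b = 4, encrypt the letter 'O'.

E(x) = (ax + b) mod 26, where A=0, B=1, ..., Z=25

Step 1: Convert 'O' to number: x = 14.
Step 2: E(14) = (5 * 14 + 4) mod 26 = 74 mod 26 = 22.
Step 3: Convert 22 back to letter: W.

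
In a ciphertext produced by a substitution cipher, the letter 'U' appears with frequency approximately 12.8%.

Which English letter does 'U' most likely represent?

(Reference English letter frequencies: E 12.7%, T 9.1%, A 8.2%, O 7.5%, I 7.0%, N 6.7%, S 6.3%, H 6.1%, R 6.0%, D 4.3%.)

Step 1: The observed frequency is 12.8%.
Step 2: Compare with English frequencies:
  E: 12.7% (difference: 0.1%) <-- closest
  T: 9.1% (difference: 3.7%)
  A: 8.2% (difference: 4.6%)
  O: 7.5% (difference: 5.3%)
  I: 7.0% (difference: 5.8%)
  N: 6.7% (difference: 6.1%)
  S: 6.3% (difference: 6.5%)
  H: 6.1% (difference: 6.7%)
  R: 6.0% (difference: 6.8%)
  D: 4.3% (difference: 8.5%)
Step 3: 'U' most likely represents 'E' (frequency 12.7%).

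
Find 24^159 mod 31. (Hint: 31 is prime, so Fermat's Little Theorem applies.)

Step 1: Since 31 is prime, by Fermat's Little Theorem: 24^30 = 1 (mod 31).
Step 2: Reduce exponent: 159 mod 30 = 9.
Step 3: So 24^159 = 24^9 (mod 31).
Step 4: 24^9 mod 31 = 23.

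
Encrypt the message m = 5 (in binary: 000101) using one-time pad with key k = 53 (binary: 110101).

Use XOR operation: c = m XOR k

Step 1: Write out the XOR operation bit by bit:
  Message: 000101
  Key:     110101
  XOR:     110000
Step 2: Convert to decimal: 110000 = 48.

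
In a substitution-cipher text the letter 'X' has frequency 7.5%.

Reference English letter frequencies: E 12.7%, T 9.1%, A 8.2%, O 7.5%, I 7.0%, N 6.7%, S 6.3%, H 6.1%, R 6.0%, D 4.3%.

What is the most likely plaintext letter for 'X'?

Step 1: The observed frequency is 7.5%.
Step 2: Compare with English frequencies:
  E: 12.7% (difference: 5.2%)
  T: 9.1% (difference: 1.6%)
  A: 8.2% (difference: 0.7%)
  O: 7.5% (difference: 0.0%) <-- closest
  I: 7.0% (difference: 0.5%)
  N: 6.7% (difference: 0.8%)
  S: 6.3% (difference: 1.2%)
  H: 6.1% (difference: 1.4%)
  R: 6.0% (difference: 1.5%)
  D: 4.3% (difference: 3.2%)
Step 3: 'X' most likely represents 'O' (frequency 7.5%).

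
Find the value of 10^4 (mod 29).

Step 1: Compute 10^4 mod 29 step by step, reducing modulo 29 at each step.
  10^1 mod 29 = 10
  10^2 mod 29 = (10 * 10) mod 29 = 13
  10^3 mod 29 = (13 * 10) mod 29 = 14
  10^4 mod 29 = (14 * 10) mod 29 = 24
Step 2: Result = 24.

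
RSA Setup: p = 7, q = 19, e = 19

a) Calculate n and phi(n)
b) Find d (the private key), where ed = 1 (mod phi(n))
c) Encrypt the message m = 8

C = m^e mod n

Step 1: n = 7 * 19 = 133.
Step 2: phi(n) = (7-1)(19-1) = 6 * 18 = 108.
Step 3: Find d = 19^(-1) mod 108 = 91.
  Verify: 19 * 91 = 1729 = 1 (mod 108).
Step 4: C = 8^19 mod 133 = 8.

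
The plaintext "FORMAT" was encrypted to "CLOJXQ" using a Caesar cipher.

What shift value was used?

Step 1: Compare first letters: F (position 5) -> C (position 2).
Step 2: Shift = (2 - 5) mod 26 = 23.
The shift value is 23.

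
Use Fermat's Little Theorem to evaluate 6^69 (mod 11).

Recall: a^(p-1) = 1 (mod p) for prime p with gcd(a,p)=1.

Step 1: Since 11 is prime, by Fermat's Little Theorem: 6^10 = 1 (mod 11).
Step 2: Reduce exponent: 69 mod 10 = 9.
Step 3: So 6^69 = 6^9 (mod 11).
Step 4: 6^9 mod 11 = 2.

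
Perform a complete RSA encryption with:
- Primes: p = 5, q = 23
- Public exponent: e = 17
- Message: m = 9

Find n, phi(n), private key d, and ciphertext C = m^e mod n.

Step 1: n = 5 * 23 = 115.
Step 2: phi(n) = (5-1)(23-1) = 4 * 22 = 88.
Step 3: Find d = 17^(-1) mod 88 = 57.
  Verify: 17 * 57 = 969 = 1 (mod 88).
Step 4: C = 9^17 mod 115 = 49.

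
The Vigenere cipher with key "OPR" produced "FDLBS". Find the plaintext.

Step 1: Extend key: OPROP
Step 2: Decrypt each letter (c - k) mod 26:
  F(5) - O(14) = (5-14) mod 26 = 17 = R
  D(3) - P(15) = (3-15) mod 26 = 14 = O
  L(11) - R(17) = (11-17) mod 26 = 20 = U
  B(1) - O(14) = (1-14) mod 26 = 13 = N
  S(18) - P(15) = (18-15) mod 26 = 3 = D
Plaintext: ROUND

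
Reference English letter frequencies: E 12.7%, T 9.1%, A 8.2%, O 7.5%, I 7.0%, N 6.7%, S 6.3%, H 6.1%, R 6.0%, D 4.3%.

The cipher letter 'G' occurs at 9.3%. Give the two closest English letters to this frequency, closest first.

Step 1: Observed frequency of 'G' is 9.3%.
Step 2: Compute distances to each reference frequency and sort:
  T (9.1%): difference = 0.2% <-- BEST
  A (8.2%): difference = 1.1% <-- RUNNER-UP
  O (7.5%): difference = 1.8%
  I (7.0%): difference = 2.3%
  N (6.7%): difference = 2.6%
Step 3: Most likely is 'T' (9.1%, diff 0.2%); second most likely is 'A' (8.2%, diff 1.1%).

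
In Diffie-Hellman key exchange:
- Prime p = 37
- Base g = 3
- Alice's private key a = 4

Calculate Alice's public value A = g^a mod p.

Step 1: A = g^a mod p = 3^4 mod 37.
  3^1 mod 37 = 3
  3^2 mod 37 = (3 * 3) mod 37 = 9
  3^3 mod 37 = (9 * 3) mod 37 = 27
  3^4 mod 37 = (27 * 3) mod 37 = 7
Result: A = 7.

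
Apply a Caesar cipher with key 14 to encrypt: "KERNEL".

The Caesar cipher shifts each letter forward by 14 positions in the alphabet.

Step 1: For each letter, shift forward by 14 positions (mod 26).
  K (position 10) -> position (10+14) mod 26 = 24 -> Y
  E (position 4) -> position (4+14) mod 26 = 18 -> S
  R (position 17) -> position (17+14) mod 26 = 5 -> F
  N (position 13) -> position (13+14) mod 26 = 1 -> B
  E (position 4) -> position (4+14) mod 26 = 18 -> S
  L (position 11) -> position (11+14) mod 26 = 25 -> Z
Result: YSFBSZ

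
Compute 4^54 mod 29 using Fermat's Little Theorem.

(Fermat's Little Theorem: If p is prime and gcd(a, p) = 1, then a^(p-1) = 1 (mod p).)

Step 1: Since 29 is prime, by Fermat's Little Theorem: 4^28 = 1 (mod 29).
Step 2: Reduce exponent: 54 mod 28 = 26.
Step 3: So 4^54 = 4^26 (mod 29).
Step 4: 4^26 mod 29 = 20.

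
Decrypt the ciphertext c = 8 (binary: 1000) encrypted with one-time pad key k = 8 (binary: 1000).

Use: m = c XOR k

Step 1: XOR ciphertext with key:
  Ciphertext: 1000
  Key:        1000
  XOR:        0000
Step 2: Plaintext = 0000 = 0 in decimal.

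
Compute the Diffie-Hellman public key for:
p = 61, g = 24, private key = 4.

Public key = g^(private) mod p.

Step 1: A = g^a mod p = 24^4 mod 61.
  24^1 mod 61 = 24
  24^2 mod 61 = (24 * 24) mod 61 = 27
  24^3 mod 61 = (27 * 24) mod 61 = 38
  24^4 mod 61 = (38 * 24) mod 61 = 58
Result: A = 58.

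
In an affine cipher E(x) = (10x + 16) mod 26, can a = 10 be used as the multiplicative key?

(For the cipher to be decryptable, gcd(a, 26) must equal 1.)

Step 1: Compute gcd(10, 26).
Step 2: gcd(10, 26) = 2.
Since gcd = 2 != 1, 10 shares a common factor with 26, so it cannot be used.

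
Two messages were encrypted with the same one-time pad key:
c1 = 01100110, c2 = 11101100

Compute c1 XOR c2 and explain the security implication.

Step 1: c1 XOR c2 = (m1 XOR k) XOR (m2 XOR k).
Step 2: By XOR associativity/commutativity: = m1 XOR m2 XOR k XOR k = m1 XOR m2.
Step 3: 01100110 XOR 11101100 = 10001010 = 138.
Step 4: The key cancels out! An attacker learns m1 XOR m2 = 138, revealing the relationship between plaintexts.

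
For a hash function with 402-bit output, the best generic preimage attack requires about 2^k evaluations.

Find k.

Step 1: The hash has a 402-bit output.
Step 2: Preimage resistance means: given a digest h(x), it should be infeasible to find any input that hashes to it.
With a 402-bit output there are 2^402 possible digests, so a generic brute-force preimage search costs about 2^402 evaluations.
Step 3: Security level = 402 bits.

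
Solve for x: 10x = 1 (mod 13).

Step 1: We need x such that 10 * x = 1 (mod 13).
Step 2: Using the extended Euclidean algorithm or trial:
  10 * 4 = 40 = 3 * 13 + 1.
Step 3: Since 40 mod 13 = 1, the inverse is x = 4.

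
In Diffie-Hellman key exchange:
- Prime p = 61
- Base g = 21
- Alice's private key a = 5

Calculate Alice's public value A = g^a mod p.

Step 1: A = g^a mod p = 21^5 mod 61.
  21^1 mod 61 = 21
  21^2 mod 61 = (21 * 21) mod 61 = 14
  21^3 mod 61 = (14 * 21) mod 61 = 50
  21^4 mod 61 = (50 * 21) mod 61 = 13
  21^5 mod 61 = (13 * 21) mod 61 = 29
Result: A = 29.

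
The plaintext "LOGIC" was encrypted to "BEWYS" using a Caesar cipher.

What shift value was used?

Step 1: Compare first letters: L (position 11) -> B (position 1).
Step 2: Shift = (1 - 11) mod 26 = 16.
The shift value is 16.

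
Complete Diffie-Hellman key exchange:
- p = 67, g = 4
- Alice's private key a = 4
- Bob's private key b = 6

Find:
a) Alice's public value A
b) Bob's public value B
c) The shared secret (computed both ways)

Step 1: A = g^a mod p = 4^4 mod 67 = 55.
Step 2: B = g^b mod p = 4^6 mod 67 = 9.
Step 3: Alice computes s = B^a mod p = 9^4 mod 67 = 62.
Step 4: Bob computes s = A^b mod p = 55^6 mod 67 = 62.
Both sides agree: shared secret = 62.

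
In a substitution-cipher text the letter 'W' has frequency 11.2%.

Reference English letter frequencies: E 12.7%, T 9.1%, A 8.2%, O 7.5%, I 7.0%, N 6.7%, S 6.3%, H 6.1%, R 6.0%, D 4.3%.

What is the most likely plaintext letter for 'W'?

Step 1: The observed frequency is 11.2%.
Step 2: Compare with English frequencies:
  E: 12.7% (difference: 1.5%) <-- closest
  T: 9.1% (difference: 2.1%)
  A: 8.2% (difference: 3.0%)
  O: 7.5% (difference: 3.7%)
  I: 7.0% (difference: 4.2%)
  N: 6.7% (difference: 4.5%)
  S: 6.3% (difference: 4.9%)
  H: 6.1% (difference: 5.1%)
  R: 6.0% (difference: 5.2%)
  D: 4.3% (difference: 6.9%)
Step 3: 'W' most likely represents 'E' (frequency 12.7%).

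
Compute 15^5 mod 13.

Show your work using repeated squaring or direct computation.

Step 1: Compute 15^5 mod 13 step by step, reducing modulo 13 at each step.
  15^1 mod 13 = 2
  15^2 mod 13 = (2 * 15) mod 13 = 4
  15^3 mod 13 = (4 * 15) mod 13 = 8
  15^4 mod 13 = (8 * 15) mod 13 = 3
  15^5 mod 13 = (3 * 15) mod 13 = 6
Step 2: Result = 6.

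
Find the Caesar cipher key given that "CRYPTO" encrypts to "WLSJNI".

Step 1: Compare first letters: C (position 2) -> W (position 22).
Step 2: Shift = (22 - 2) mod 26 = 20.
The shift value is 20.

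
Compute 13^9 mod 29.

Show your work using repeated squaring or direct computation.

Step 1: Compute 13^9 mod 29 step by step, reducing modulo 29 at each step.
  13^1 mod 29 = 13
  13^2 mod 29 = (13 * 13) mod 29 = 24
  13^3 mod 29 = (24 * 13) mod 29 = 22
  13^4 mod 29 = (22 * 13) mod 29 = 25
  13^5 mod 29 = (25 * 13) mod 29 = 6
  13^6 mod 29 = (6 * 13) mod 29 = 20
  13^7 mod 29 = (20 * 13) mod 29 = 28
  13^8 mod 29 = (28 * 13) mod 29 = 16
  13^9 mod 29 = (16 * 13) mod 29 = 5
Step 2: Result = 5.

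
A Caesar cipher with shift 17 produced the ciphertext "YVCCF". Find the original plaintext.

Step 1: Reverse the shift by subtracting 17 from each letter position.
  Y (position 24) -> position (24-17) mod 26 = 7 -> H
  V (position 21) -> position (21-17) mod 26 = 4 -> E
  C (position 2) -> position (2-17) mod 26 = 11 -> L
  C (position 2) -> position (2-17) mod 26 = 11 -> L
  F (position 5) -> position (5-17) mod 26 = 14 -> O
Decrypted message: HELLO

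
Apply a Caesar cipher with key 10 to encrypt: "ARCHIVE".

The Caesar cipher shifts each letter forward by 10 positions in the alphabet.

Step 1: For each letter, shift forward by 10 positions (mod 26).
  A (position 0) -> position (0+10) mod 26 = 10 -> K
  R (position 17) -> position (17+10) mod 26 = 1 -> B
  C (position 2) -> position (2+10) mod 26 = 12 -> M
  H (position 7) -> position (7+10) mod 26 = 17 -> R
  I (position 8) -> position (8+10) mod 26 = 18 -> S
  V (position 21) -> position (21+10) mod 26 = 5 -> F
  E (position 4) -> position (4+10) mod 26 = 14 -> O
Result: KBMRSFO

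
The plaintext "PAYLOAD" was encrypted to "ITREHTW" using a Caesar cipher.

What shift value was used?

Step 1: Compare first letters: P (position 15) -> I (position 8).
Step 2: Shift = (8 - 15) mod 26 = 19.
The shift value is 19.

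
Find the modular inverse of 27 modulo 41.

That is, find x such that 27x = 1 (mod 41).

Step 1: We need x such that 27 * x = 1 (mod 41).
Step 2: Using the extended Euclidean algorithm or trial:
  27 * 38 = 1026 = 25 * 41 + 1.
Step 3: Since 1026 mod 41 = 1, the inverse is x = 38.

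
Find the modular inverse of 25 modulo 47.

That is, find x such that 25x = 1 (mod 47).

Step 1: We need x such that 25 * x = 1 (mod 47).
Step 2: Using the extended Euclidean algorithm or trial:
  25 * 32 = 800 = 17 * 47 + 1.
Step 3: Since 800 mod 47 = 1, the inverse is x = 32.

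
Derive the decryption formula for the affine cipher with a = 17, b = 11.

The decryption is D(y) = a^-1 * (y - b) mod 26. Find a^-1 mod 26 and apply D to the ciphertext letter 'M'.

Step 1: Find a^-1, the modular inverse of 17 mod 26.
Step 2: We need 17 * a^-1 = 1 (mod 26).
Step 3: 17 * 23 = 391 = 15 * 26 + 1, so a^-1 = 23.
Step 4: D(y) = 23(y - 11) mod 26.
Step 5: Apply to 'M' (y = 12): D(12) = 23 * (12 - 11) mod 26 = 23 * 1 mod 26 = 23 -> 'X'.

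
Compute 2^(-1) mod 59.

Step 1: We need x such that 2 * x = 1 (mod 59).
Step 2: Using the extended Euclidean algorithm or trial:
  2 * 30 = 60 = 1 * 59 + 1.
Step 3: Since 60 mod 59 = 1, the inverse is x = 30.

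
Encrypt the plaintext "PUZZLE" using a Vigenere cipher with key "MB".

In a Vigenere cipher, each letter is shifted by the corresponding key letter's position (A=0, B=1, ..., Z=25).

Step 1: Repeat key to match plaintext length:
  Plaintext: PUZZLE
  Key:       MBMBMB
Step 2: Encrypt each letter:
  P(15) + M(12) = (15+12) mod 26 = 1 = B
  U(20) + B(1) = (20+1) mod 26 = 21 = V
  Z(25) + M(12) = (25+12) mod 26 = 11 = L
  Z(25) + B(1) = (25+1) mod 26 = 0 = A
  L(11) + M(12) = (11+12) mod 26 = 23 = X
  E(4) + B(1) = (4+1) mod 26 = 5 = F
Ciphertext: BVLAXF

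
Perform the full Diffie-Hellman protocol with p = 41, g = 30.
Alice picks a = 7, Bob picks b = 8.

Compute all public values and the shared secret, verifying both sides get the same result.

Step 1: A = g^a mod p = 30^7 mod 41 = 6.
Step 2: B = g^b mod p = 30^8 mod 41 = 16.
Step 3: Alice computes s = B^a mod p = 16^7 mod 41 = 10.
Step 4: Bob computes s = A^b mod p = 6^8 mod 41 = 10.
Both sides agree: shared secret = 10.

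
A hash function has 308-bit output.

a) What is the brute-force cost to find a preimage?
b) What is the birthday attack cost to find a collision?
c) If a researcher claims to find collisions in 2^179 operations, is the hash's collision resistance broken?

Step 1: Preimage resistance requires brute-force of 2^308 operations.
Step 2: Collision resistance (birthday bound) = 2^(308/2) = 2^154.
Step 3: The claimed attack costs 2^179 operations.
Step 4: Since 2^179 >= 2^154, the claimed attack is no faster than the generic birthday attack, so this does not break collision resistance.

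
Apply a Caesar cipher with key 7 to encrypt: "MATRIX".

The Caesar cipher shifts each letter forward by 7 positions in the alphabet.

Step 1: For each letter, shift forward by 7 positions (mod 26).
  M (position 12) -> position (12+7) mod 26 = 19 -> T
  A (position 0) -> position (0+7) mod 26 = 7 -> H
  T (position 19) -> position (19+7) mod 26 = 0 -> A
  R (position 17) -> position (17+7) mod 26 = 24 -> Y
  I (position 8) -> position (8+7) mod 26 = 15 -> P
  X (position 23) -> position (23+7) mod 26 = 4 -> E
Result: THAYPE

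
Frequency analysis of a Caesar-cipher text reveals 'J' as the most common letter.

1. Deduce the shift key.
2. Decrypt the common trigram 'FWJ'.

Step 1: In English, 'E' is the most frequent letter (12.7%).
Step 2: The most frequent ciphertext letter is 'J' (position 9).
Step 3: Shift = (9 - 4) mod 26 = 5.
Step 4: Decrypt 'FWJ' by shifting back 5:
  F -> A
  W -> R
  J -> E
Step 5: 'FWJ' decrypts to 'ARE'.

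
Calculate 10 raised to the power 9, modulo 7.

Step 1: Compute 10^9 mod 7 step by step, reducing modulo 7 at each step.
  10^1 mod 7 = 3
  10^2 mod 7 = (3 * 10) mod 7 = 2
  10^3 mod 7 = (2 * 10) mod 7 = 6
  10^4 mod 7 = (6 * 10) mod 7 = 4
  10^5 mod 7 = (4 * 10) mod 7 = 5
  10^6 mod 7 = (5 * 10) mod 7 = 1
  10^7 mod 7 = (1 * 10) mod 7 = 3
  10^8 mod 7 = (3 * 10) mod 7 = 2
  10^9 mod 7 = (2 * 10) mod 7 = 6
Step 2: Result = 6.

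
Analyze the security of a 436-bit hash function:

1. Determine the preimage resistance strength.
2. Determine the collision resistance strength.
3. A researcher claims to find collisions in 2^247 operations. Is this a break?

Step 1: Preimage resistance requires brute-force of 2^436 operations.
Step 2: Collision resistance (birthday bound) = 2^(436/2) = 2^218.
Step 3: The claimed attack costs 2^247 operations.
Step 4: Since 2^247 >= 2^218, the claimed attack is no faster than the generic birthday attack, so this does not break collision resistance.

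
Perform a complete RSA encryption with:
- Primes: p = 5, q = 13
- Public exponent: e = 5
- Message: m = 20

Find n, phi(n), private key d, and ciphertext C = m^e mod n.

Step 1: n = 5 * 13 = 65.
Step 2: phi(n) = (5-1)(13-1) = 4 * 12 = 48.
Step 3: Find d = 5^(-1) mod 48 = 29.
  Verify: 5 * 29 = 145 = 1 (mod 48).
Step 4: C = 20^5 mod 65 = 50.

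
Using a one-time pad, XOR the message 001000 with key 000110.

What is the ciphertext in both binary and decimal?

Step 1: Write out the XOR operation bit by bit:
  Message: 001000
  Key:     000110
  XOR:     001110
Step 2: Convert to decimal: 001110 = 14.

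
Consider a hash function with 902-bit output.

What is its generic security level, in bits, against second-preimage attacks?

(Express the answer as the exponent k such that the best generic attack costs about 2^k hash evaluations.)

Step 1: The hash has a 902-bit output.
Step 2: Second-preimage resistance means: given a specific input x, it should be infeasible to find a different y with h(y) = h(x).
With a 902-bit output, a generic search for a second preimage costs about 2^902 evaluations (each trial matches the fixed target with probability 2^-902).
Step 3: Security level = 902 bits.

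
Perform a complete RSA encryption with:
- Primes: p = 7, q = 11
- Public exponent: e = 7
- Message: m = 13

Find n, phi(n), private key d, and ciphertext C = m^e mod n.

Step 1: n = 7 * 11 = 77.
Step 2: phi(n) = (7-1)(11-1) = 6 * 10 = 60.
Step 3: Find d = 7^(-1) mod 60 = 43.
  Verify: 7 * 43 = 301 = 1 (mod 60).
Step 4: C = 13^7 mod 77 = 62.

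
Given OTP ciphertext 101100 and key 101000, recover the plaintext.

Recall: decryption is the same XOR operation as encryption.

Step 1: XOR ciphertext with key:
  Ciphertext: 101100
  Key:        101000
  XOR:        000100
Step 2: Plaintext = 000100 = 4 in decimal.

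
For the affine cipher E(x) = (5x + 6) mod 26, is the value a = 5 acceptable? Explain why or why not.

Step 1: Compute gcd(5, 26).
Step 2: gcd(5, 26) = 1.
Since gcd = 1, 5 is coprime with 26, so it is a valid key.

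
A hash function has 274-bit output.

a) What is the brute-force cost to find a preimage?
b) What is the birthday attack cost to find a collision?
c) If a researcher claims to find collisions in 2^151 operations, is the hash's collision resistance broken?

Step 1: Preimage resistance requires brute-force of 2^274 operations.
Step 2: Collision resistance (birthday bound) = 2^(274/2) = 2^137.
Step 3: The claimed attack costs 2^151 operations.
Step 4: Since 2^151 >= 2^137, the claimed attack is no faster than the generic birthday attack, so this does not break collision resistance.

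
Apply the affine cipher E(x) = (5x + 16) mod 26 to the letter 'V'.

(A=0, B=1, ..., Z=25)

Step 1: Convert 'V' to number: x = 21.
Step 2: E(21) = (5 * 21 + 16) mod 26 = 121 mod 26 = 17.
Step 3: Convert 17 back to letter: R.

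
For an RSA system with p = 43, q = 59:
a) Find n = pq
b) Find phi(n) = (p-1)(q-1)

Step 1: n = p * q = 43 * 59 = 2537.
Step 2: phi(n) = (p-1)(q-1) = 42 * 58 = 2436.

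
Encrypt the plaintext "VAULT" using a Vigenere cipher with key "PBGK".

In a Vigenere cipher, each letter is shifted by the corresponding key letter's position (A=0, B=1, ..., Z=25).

Step 1: Repeat key to match plaintext length:
  Plaintext: VAULT
  Key:       PBGKP
Step 2: Encrypt each letter:
  V(21) + P(15) = (21+15) mod 26 = 10 = K
  A(0) + B(1) = (0+1) mod 26 = 1 = B
  U(20) + G(6) = (20+6) mod 26 = 0 = A
  L(11) + K(10) = (11+10) mod 26 = 21 = V
  T(19) + P(15) = (19+15) mod 26 = 8 = I
Ciphertext: KBAVI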